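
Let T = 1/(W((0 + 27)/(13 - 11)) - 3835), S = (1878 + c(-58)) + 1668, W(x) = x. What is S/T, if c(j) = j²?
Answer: -26406565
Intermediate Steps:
S = 6910 (S = (1878 + (-58)²) + 1668 = (1878 + 3364) + 1668 = 5242 + 1668 = 6910)
T = -2/7643 (T = 1/((0 + 27)/(13 - 11) - 3835) = 1/(27/2 - 3835) = 1/(-7643/2) = -2/7643 ≈ -0.00026168)
S/T = 6910/(-2/7643) = 6910*(-7643/2) = -26406565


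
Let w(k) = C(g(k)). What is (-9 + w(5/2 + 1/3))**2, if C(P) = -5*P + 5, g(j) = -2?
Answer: 36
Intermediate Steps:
C(P) = 5 - 5*P
w(k) = 15 (w(k) = 5 - 5*(-2) = 5 + 10 = 15)
(-9 + w(5/2 + 1/3))**2 = (-9 + 15)**2 = 6**2 = 36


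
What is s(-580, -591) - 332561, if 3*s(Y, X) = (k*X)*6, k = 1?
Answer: -333743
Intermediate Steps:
s(Y, X) = 2*X (s(Y, X) = ((1*X)*6)/3 = (X*6)/3 = (6*X)/3 = 2*X)
s(-580, -591) - 332561 = 2*(-591) - 332561 = -1182 - 332561 = -333743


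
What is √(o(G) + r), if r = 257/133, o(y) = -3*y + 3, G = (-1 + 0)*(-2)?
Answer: I*√18886/133 ≈ 1.0333*I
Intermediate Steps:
G = 2 (G = -1*(-2) = 2)
o(y) = 3 - 3*y
r = 257/133 (r = 257*(1/133) = 257/133 ≈ 1.9323)
√(o(G) + r) = √((3 - 3*2) + 257/133) = √((3 - 6) + 257/133) = √(-3 + 257/133) = √(-142/133) = I*√18886/133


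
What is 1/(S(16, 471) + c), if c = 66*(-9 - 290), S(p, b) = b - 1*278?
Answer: -1/19541 ≈ -5.1174e-5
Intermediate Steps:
S(p, b) = -278 + b (S(p, b) = b - 278 = -278 + b)
c = -19734 (c = 66*(-299) = -19734)
1/(S(16, 471) + c) = 1/((-278 + 471) - 19734) = 1/(193 - 19734) = 1/(-19541) = -1/19541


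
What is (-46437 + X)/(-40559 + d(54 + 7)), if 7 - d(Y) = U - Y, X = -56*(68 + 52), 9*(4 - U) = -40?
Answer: 478413/364495 ≈ 1.3125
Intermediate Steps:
U = 76/9 (U = 4 - 1/9*(-40) = 4 + 40/9 = 76/9 ≈ 8.4444)
X = -6720 (X = -56*120 = -6720)
d(Y) = -13/9 + Y (d(Y) = 7 - (76/9 - Y) = 7 + (-76/9 + Y) = -13/9 + Y)
(-46437 + X)/(-40559 + d(54 + 7)) = (-46437 - 6720)/(-40559 + (-13/9 + (54 + 7))) = -53157/(-40559 + (-13/9 + 61)) = -53157/(-40559 + 536/9) = -53157/(-364495/9) = -53157*(-9/364495) = 478413/364495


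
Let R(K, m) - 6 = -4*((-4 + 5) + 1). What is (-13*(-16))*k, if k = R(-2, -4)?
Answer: -416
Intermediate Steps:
R(K, m) = -2 (R(K, m) = 6 - 4*((-4 + 5) + 1) = 6 - 4*(1 + 1) = 6 - 4*2 = 6 - 8 = -2)
k = -2
(-13*(-16))*k = -13*(-16)*(-2) = 208*(-2) = -416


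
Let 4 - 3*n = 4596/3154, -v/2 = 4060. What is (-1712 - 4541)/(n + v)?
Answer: 29582943/38411710 ≈ 0.77015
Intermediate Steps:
v = -8120 (v = -2*4060 = -8120)
n = 4010/4731 (n = 4/3 - 1532/3154 = 4/3 - ⅓*2298/1577 = 4/3 - 766/1577 = 4010/4731 ≈ 0.84760)
(-1712 - 4541)/(n + v) = (-1712 - 4541)/(4010/4731 - 8120) = -6253/(-38411710/4731) = -6253*(-4731/38411710) = 29582943/38411710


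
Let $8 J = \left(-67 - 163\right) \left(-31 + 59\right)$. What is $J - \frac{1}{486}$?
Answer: $- \frac{391231}{486} \approx -805.0$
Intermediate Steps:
$J = -805$ ($J = \frac{\left(-67 - 163\right) \left(-31 + 59\right)}{8} = \frac{\left(-230\right) 28}{8} = \frac{1}{8} \left(-6440\right) = -805$)
$J - \frac{1}{486} = -805 - \frac{1}{486} = - \frac{391231}{486}$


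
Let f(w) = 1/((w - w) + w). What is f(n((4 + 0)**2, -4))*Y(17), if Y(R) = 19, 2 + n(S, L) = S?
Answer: 19/14 ≈ 1.3571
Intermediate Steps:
n(S, L) = -2 + S
f(w) = 1/w (f(w) = 1/(0 + w) = 1/w)
f(n((4 + 0)**2, -4))*Y(17) = 19/(-2 + (4 + 0)**2) = 19/(-2 + 4**2) = 19/(-2 + 16) = 19/14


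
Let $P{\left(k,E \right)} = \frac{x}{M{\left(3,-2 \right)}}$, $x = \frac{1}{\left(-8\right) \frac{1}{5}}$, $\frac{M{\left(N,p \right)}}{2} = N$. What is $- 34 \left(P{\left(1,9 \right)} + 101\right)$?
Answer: $- \frac{82331}{24} \approx -3430.5$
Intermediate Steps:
$M{\left(N,p \right)} = 2 N$
$x = - \frac{5}{8}$ ($x = \frac{1}{\left(-8\right) \frac{1}{5}} = \frac{1}{- \frac{8}{5}} = - \frac{5}{8} \approx -0.625$)
$P{\left(k,E \right)} = - \frac{5}{48}$ ($P{\left(k,E \right)} = - \frac{5}{8 \cdot 2 \cdot 3} = - \frac{5}{8 \cdot 6} = \left(- \frac{5}{8}\right) \frac{1}{6} = - \frac{5}{48}$)
$- 34 \left(P{\left(1,9 \right)} + 101\right) = - 34 \left(- \frac{5}{48} + 101\right) = \left(-34\right) \frac{4843}{48} = - \frac{82331}{24}$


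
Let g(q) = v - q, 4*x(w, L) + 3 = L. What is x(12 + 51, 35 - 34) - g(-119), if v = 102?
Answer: -443/2 ≈ -221.50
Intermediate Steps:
x(w, L) = -¾ + L/4
g(q) = 102 - q
x(12 + 51, 35 - 34) - g(-119) = (-¾ + (35 - 34)/4) - (102 - 1*(-119)) = (-¾ + (¼)*1) - (102 + 119) = (-¾ + ¼) - 1*221 = -½ - 221 = -443/2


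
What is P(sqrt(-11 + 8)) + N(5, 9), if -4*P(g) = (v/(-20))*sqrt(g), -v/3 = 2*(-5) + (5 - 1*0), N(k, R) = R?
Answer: 9 + 3*3**(1/4)*sqrt(I)/16 ≈ 9.1745 + 0.17449*I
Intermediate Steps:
v = 15 (v = -3*(2*(-5) + (5 - 1*0)) = -3*(-10 + (5 + 0)) = -3*(-10 + 5) = -3*(-5) = 15)
P(g) = 3*sqrt(g)/16 (P(g) = -15/(-20)*sqrt(g)/4 = -15*(-1/20)*sqrt(g)/4 = -(-3)*sqrt(g)/16 = 3*sqrt(g)/16)
P(sqrt(-11 + 8)) + N(5, 9) = 3*sqrt(sqrt(-11 + 8))/16 + 9 = 3*sqrt(sqrt(-3))/16 + 9 = 3*sqrt(I*sqrt(3))/16 + 9 = 3*(3**(1/4)*sqrt(I))/16 + 9 = 3*3**(1/4)*sqrt(I)/16 + 9 = 9 + 3*3**(1/4)*sqrt(I)/16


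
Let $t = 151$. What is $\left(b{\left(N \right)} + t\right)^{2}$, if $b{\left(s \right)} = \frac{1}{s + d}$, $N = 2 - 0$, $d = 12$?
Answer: $\frac{4473225}{196} \approx 22823.0$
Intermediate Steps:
$N = 2$ ($N = 2 + 0 = 2$)
$b{\left(s \right)} = \frac{1}{12 + s}$ ($b{\left(s \right)} = \frac{1}{s + 12} = \frac{1}{12 + s}$)
$\left(b{\left(N \right)} + t\right)^{2} = \left(\frac{1}{12 + 2} + 151\right)^{2} = \left(\frac{1}{14} + 151\right)^{2} = \left(\frac{2115}{14}\right)^{2} = \frac{4473225}{196}$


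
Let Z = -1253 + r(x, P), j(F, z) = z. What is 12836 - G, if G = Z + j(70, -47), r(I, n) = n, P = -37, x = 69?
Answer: 14173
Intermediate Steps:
Z = -1290 (Z = -1253 - 37 = -1290)
G = -1337 (G = -1290 - 47 = -1337)
12836 - G = 12836 - 1*(-1337) = 12836 + 1337 = 14173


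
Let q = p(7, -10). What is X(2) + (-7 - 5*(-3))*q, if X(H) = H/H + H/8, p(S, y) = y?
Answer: -315/4 ≈ -78.750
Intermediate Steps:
X(H) = 1 + H/8 (X(H) = 1 + H*(1/8) = 1 + H/8)
q = -10
X(2) + (-7 - 5*(-3))*q = (1 + (1/8)*2) + (-7 - 5*(-3))*(-10) = (1 + 1/4) + (-7 + 15)*(-10) = 5/4 + 8*(-10) = 5/4 - 80 = -315/4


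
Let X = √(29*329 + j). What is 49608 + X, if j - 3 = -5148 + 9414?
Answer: 49608 + √13810 ≈ 49726.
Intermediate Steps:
j = 4269 (j = 3 + (-5148 + 9414) = 3 + 4266 = 4269)
X = √13810 (X = √(29*329 + 4269) = √(9541 + 4269) = √13810 ≈ 117.52)
49608 + X = 49608 + √13810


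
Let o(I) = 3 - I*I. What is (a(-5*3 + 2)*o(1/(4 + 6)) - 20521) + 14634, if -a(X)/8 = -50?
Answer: -4691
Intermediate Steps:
a(X) = 400 (a(X) = -8*(-50) = 400)
o(I) = 3 - I²
(a(-5*3 + 2)*o(1/(4 + 6)) - 20521) + 14634 = (400*(3 - (1/(4 + 6))²) - 20521) + 14634 = (400*(3 - (1/10)²) - 20521) + 14634 = (400*(3 - (⅒)²) - 20521) + 14634 = (400*(3 - 1*1/100) - 20521) + 14634 = (400*(3 - 1/100) - 20521) + 14634 = (400*(299/100) - 20521) + 14634 = (1196 - 20521) + 14634 = -19325 + 14634 = -4691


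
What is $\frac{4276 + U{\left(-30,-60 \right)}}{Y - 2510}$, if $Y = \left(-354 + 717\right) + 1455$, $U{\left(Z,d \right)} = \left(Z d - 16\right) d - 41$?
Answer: $\frac{102805}{692} \approx 148.56$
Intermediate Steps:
$U{\left(Z,d \right)} = -41 + d \left(-16 + Z d\right)$ ($U{\left(Z,d \right)} = \left(-16 + Z d\right) d - 41 = d \left(-16 + Z d\right) - 41 = -41 + d \left(-16 + Z d\right)$)
$Y = 1818$ ($Y = 363 + 1455 = 1818$)
$\frac{4276 + U{\left(-30,-60 \right)}}{Y - 2510} = \frac{4276 - \left(-919 + 108000\right)}{1818 - 2510} = \frac{4276 - 107081}{-692} = \left(4276 - 107081\right) \left(- \frac{1}{692}\right) = \left(-102805\right) \left(- \frac{1}{692}\right) = \frac{102805}{692}$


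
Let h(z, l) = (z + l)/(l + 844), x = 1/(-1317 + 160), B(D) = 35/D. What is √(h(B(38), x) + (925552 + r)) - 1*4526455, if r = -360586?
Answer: -4526455 + √777929477575825978858/37107266 ≈ -4.5257e+6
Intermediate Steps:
x = -1/1157 (x = 1/(-1157) = -1/1157 ≈ -0.00086430)
h(z, l) = (l + z)/(844 + l)
√(h(B(38), x) + (925552 + r)) - 1*4526455 = √((-1/1157 + 35/38)/(844 - 1/1157) + (925552 - 360586)) - 1*4526455 = √((-1/1157 + 35*(1/38))/(976507/1157) + 564966) - 4526455 = √(1157*(-1/1157 + 35/38)/976507 + 564966) - 4526455 = √((1157/976507)*(40457/43966) + 564966) - 4526455 = √(40457/37107266 + 564966) - 4526455 = √(20964343683413/37107266) - 4526455 = √777929477575825978858/37107266 - 4526455 = -4526455 + √777929477575825978858/37107266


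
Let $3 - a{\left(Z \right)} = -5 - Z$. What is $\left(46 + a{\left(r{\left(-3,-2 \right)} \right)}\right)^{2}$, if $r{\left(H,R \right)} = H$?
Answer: $2601$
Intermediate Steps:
$a{\left(Z \right)} = 8 + Z$ ($a{\left(Z \right)} = 3 - \left(-5 - Z\right) = 3 + \left(5 + Z\right) = 8 + Z$)
$\left(46 + a{\left(r{\left(-3,-2 \right)} \right)}\right)^{2} = \left(46 + \left(8 - 3\right)\right)^{2} = \left(46 + 5\right)^{2} = 51^{2} = 2601$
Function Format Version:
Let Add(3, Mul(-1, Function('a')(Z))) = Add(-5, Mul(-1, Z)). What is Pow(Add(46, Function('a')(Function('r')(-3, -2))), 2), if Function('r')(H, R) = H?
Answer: 2601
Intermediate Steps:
Function('a')(Z) = Add(8, Z) (Function('a')(Z) = Add(3, Mul(-1, Add(-5, Mul(-1, Z)))) = Add(3, Add(5, Z)) = Add(8, Z))
Pow(Add(46, Function('a')(Function('r')(-3, -2))), 2) = Pow(Add(46, Add(8, -3)), 2) = Pow(Add(46, 5), 2) = Pow(51, 2) = 2601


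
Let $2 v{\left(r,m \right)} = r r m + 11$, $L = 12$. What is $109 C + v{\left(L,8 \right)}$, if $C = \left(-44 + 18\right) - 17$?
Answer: $- \frac{8211}{2} \approx -4105.5$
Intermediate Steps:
$C = -43$ ($C = -26 - 17 = -43$)
$v{\left(r,m \right)} = \frac{11}{2} + \frac{m r^{2}}{2}$ ($v{\left(r,m \right)} = \frac{r r m + 11}{2} = \frac{r^{2} m + 11}{2} = \frac{m r^{2} + 11}{2} = \frac{11 + m r^{2}}{2} = \frac{11}{2} + \frac{m r^{2}}{2}$)
$109 C + v{\left(L,8 \right)} = 109 \left(-43\right) + \left(\frac{11}{2} + \frac{1}{2} \cdot 8 \cdot 12^{2}\right) = -4687 + \left(\frac{11}{2} + \frac{1}{2} \cdot 8 \cdot 144\right) = -4687 + \left(\frac{11}{2} + 576\right) = -4687 + \frac{1163}{2} = - \frac{8211}{2}$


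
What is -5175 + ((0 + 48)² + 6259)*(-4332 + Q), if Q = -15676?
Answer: -171333679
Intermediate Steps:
-5175 + ((0 + 48)² + 6259)*(-4332 + Q) = -5175 + ((0 + 48)² + 6259)*(-4332 - 15676) = -5175 + (48² + 6259)*(-20008) = -5175 + (2304 + 6259)*(-20008) = -5175 + 8563*(-20008) = -5175 - 171328504 = -171333679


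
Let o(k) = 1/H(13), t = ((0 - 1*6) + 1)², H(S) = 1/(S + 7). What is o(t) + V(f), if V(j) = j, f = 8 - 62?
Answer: -34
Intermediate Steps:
f = -54
H(S) = 1/(7 + S)
t = 25 (t = ((0 - 6) + 1)² = (-6 + 1)² = (-5)² = 25)
o(k) = 20 (o(k) = 1/(1/(7 + 13)) = 1/(1/20) = 20)
o(t) + V(f) = 20 - 54 = -34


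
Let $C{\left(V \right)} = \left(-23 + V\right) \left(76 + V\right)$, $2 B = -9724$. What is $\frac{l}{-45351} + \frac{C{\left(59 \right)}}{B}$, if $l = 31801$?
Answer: $- \frac{187511161}{110248281} \approx -1.7008$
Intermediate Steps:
$B = -4862$ ($B = \frac{1}{2} \left(-9724\right) = -4862$)
$\frac{l}{-45351} + \frac{C{\left(59 \right)}}{B} = \frac{31801}{-45351} + \frac{-1748 + 59^{2} + 53 \cdot 59}{-4862} = 31801 \left(- \frac{1}{45351}\right) + \left(-1748 + 3481 + 3127\right) \left(- \frac{1}{4862}\right) = - \frac{31801}{45351} + 4860 \left(- \frac{1}{4862}\right) = - \frac{31801}{45351} - \frac{2430}{2431} = - \frac{187511161}{110248281}$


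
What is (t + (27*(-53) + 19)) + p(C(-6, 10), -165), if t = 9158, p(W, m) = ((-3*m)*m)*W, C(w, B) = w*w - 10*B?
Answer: 5234946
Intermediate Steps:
C(w, B) = w² - 10*B
p(W, m) = -3*W*m² (p(W, m) = (-3*m²)*W = -3*W*m²)
(t + (27*(-53) + 19)) + p(C(-6, 10), -165) = (9158 + (27*(-53) + 19)) - 3*((-6)² - 10*10)*(-165)² = (9158 + (-1431 + 19)) - 3*(36 - 100)*27225 = (9158 - 1412) - 3*(-64)*27225 = 7746 + 5227200 = 5234946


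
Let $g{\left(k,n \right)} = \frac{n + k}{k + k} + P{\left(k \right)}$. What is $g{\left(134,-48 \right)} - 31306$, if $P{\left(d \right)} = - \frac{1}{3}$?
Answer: $- \frac{12585017}{402} \approx -31306.0$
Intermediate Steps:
$P{\left(d \right)} = - \frac{1}{3}$ ($P{\left(d \right)} = \left(-1\right) \frac{1}{3} = - \frac{1}{3}$)
$g{\left(k,n \right)} = - \frac{1}{3} + \frac{k + n}{2 k}$ ($g{\left(k,n \right)} = \frac{n + k}{k + k} - \frac{1}{3} = \frac{k + n}{2 k} - \frac{1}{3} = - \frac{1}{3} + \frac{k + n}{2 k}$)
$g{\left(134,-48 \right)} - 31306 = \frac{134 + 3 \left(-48\right)}{6 \cdot 134} - 31306 = \frac{1}{6} \cdot \frac{1}{134} \left(134 - 144\right) - 31306 = \frac{1}{6} \cdot \frac{1}{134} \left(-10\right) - 31306 = - \frac{5}{402} - 31306 = - \frac{12585017}{402}$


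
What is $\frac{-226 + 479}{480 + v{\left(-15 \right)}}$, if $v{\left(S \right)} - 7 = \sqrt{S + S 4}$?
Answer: $\frac{123211}{237244} - \frac{1265 i \sqrt{3}}{237244} \approx 0.51934 - 0.0092354 i$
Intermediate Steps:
$v{\left(S \right)} = 7 + \sqrt{5} \sqrt{S}$ ($v{\left(S \right)} = 7 + \sqrt{S + S 4} = 7 + \sqrt{S + 4 S} = 7 + \sqrt{5 S} = 7 + \sqrt{5} \sqrt{S}$)
$\frac{-226 + 479}{480 + v{\left(-15 \right)}} = \frac{-226 + 479}{480 + \left(7 + \sqrt{5} \sqrt{-15}\right)} = \frac{253}{480 + \left(7 + \sqrt{5} i \sqrt{15}\right)} = \frac{253}{480 + \left(7 + 5 i \sqrt{3}\right)} = \frac{253}{487 + 5 i \sqrt{3}}$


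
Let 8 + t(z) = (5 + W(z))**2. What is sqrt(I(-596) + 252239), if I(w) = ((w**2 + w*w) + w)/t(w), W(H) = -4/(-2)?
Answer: sqrt(453117035)/41 ≈ 519.18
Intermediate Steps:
W(H) = 2 (W(H) = -4*(-1/2) = 2)
t(z) = 41 (t(z) = -8 + (5 + 2)**2 = -8 + 7**2 = -8 + 49 = 41)
I(w) = w/41 + 2*w**2/41 (I(w) = ((w**2 + w*w) + w)/41 = ((w**2 + w**2) + w)*(1/41) = (2*w**2 + w)*(1/41) = (w + 2*w**2)*(1/41) = w/41 + 2*w**2/41)
sqrt(I(-596) + 252239) = sqrt((1/41)*(-596)*(1 + 2*(-596)) + 252239) = sqrt((1/41)*(-596)*(1 - 1192) + 252239) = sqrt((1/41)*(-596)*(-1191) + 252239) = sqrt(709836/41 + 252239) = sqrt(11051635/41) = sqrt(453117035)/41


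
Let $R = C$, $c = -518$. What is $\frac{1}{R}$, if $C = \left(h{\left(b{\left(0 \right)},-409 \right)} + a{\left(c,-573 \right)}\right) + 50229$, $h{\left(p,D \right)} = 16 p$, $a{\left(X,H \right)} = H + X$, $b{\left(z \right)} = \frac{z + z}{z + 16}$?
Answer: $\frac{1}{49138} \approx 2.0351 \cdot 10^{-5}$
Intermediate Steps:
$b{\left(z \right)} = \frac{2 z}{16 + z}$
$C = 49138$ ($C = \left(16 \cdot 2 \cdot 0 \frac{1}{16 + 0} - 1091\right) + 50229 = \left(16 \cdot 2 \cdot 0 \cdot \frac{1}{16} - 1091\right) + 50229 = \left(16 \cdot 0 - 1091\right) + 50229 = \left(0 - 1091\right) + 50229 = -1091 + 50229 = 49138$)
$R = 49138$
$\frac{1}{R} = \frac{1}{49138}$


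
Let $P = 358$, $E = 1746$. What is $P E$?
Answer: $625068$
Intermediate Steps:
$P E = 358 \cdot 1746 = 625068$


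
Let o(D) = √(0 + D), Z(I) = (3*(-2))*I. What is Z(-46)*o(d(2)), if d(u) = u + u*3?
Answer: 552*√2 ≈ 780.65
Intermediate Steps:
d(u) = 4*u (d(u) = u + 3*u = 4*u)
Z(I) = -6*I
o(D) = √D
Z(-46)*o(d(2)) = (-6*(-46))*√(4*2) = 276*√8 = 276*(2*√2) = 552*√2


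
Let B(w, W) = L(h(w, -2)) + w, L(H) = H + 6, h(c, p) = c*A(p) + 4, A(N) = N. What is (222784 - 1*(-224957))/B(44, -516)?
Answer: -447741/34 ≈ -13169.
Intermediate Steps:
h(c, p) = 4 + c*p (h(c, p) = c*p + 4 = 4 + c*p)
L(H) = 6 + H
B(w, W) = 10 - w (B(w, W) = (6 + (4 + w*(-2))) + w = (6 + (4 - 2*w)) + w = (10 - 2*w) + w = 10 - w)
(222784 - 1*(-224957))/B(44, -516) = (222784 - 1*(-224957))/(10 - 1*44) = (222784 + 224957)/(10 - 44) = 447741/(-34) = 447741*(-1/34) = -447741/34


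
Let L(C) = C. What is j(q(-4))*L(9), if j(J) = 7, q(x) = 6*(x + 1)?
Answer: 63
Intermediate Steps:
q(x) = 6 + 6*x (q(x) = 6*(1 + x) = 6 + 6*x)
j(q(-4))*L(9) = 7*9 = 63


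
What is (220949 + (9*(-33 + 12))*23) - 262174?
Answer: -45572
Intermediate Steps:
(220949 + (9*(-33 + 12))*23) - 262174 = (220949 + (9*(-21))*23) - 262174 = (220949 - 189*23) - 262174 = (220949 - 4347) - 262174 = 216602 - 262174 = -45572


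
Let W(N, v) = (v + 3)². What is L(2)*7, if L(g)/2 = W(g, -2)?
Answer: 14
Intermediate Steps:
W(N, v) = (3 + v)²
L(g) = 2 (L(g) = 2*(3 - 2)² = 2*1² = 2*1 = 2)
L(2)*7 = 2*7 = 14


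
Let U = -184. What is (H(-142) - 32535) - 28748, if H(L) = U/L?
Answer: -4351001/71 ≈ -61282.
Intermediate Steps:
H(L) = -184/L
(H(-142) - 32535) - 28748 = (-184/(-142) - 32535) - 28748 = (-184*(-1/142) - 32535) - 28748 = (92/71 - 32535) - 28748 = -2309893/71 - 28748 = -4351001/71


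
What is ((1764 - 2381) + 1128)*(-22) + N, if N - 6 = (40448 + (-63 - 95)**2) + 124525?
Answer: 178701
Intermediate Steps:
N = 189943 (N = 6 + ((40448 + (-63 - 95)**2) + 124525) = 6 + ((40448 + (-158)**2) + 124525) = 6 + ((40448 + 24964) + 124525) = 6 + (65412 + 124525) = 6 + 189937 = 189943)
((1764 - 2381) + 1128)*(-22) + N = ((1764 - 2381) + 1128)*(-22) + 189943 = (-617 + 1128)*(-22) + 189943 = 511*(-22) + 189943 = -11242 + 189943 = 178701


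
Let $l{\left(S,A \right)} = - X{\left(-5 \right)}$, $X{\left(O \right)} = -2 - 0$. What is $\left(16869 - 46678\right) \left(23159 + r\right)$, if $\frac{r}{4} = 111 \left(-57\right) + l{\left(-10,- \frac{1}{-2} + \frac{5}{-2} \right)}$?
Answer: $63821069$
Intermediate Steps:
$X{\left(O \right)} = -2$ ($X{\left(O \right)} = -2 + 0 = -2$)
$l{\left(S,A \right)} = 2$ ($l{\left(S,A \right)} = \left(-1\right) \left(-2\right) = 2$)
$r = -25300$ ($r = 4 \left(111 \left(-57\right) + 2\right) = 4 \left(-6327 + 2\right) = 4 \left(-6325\right) = -25300$)
$\left(16869 - 46678\right) \left(23159 + r\right) = \left(16869 - 46678\right) \left(23159 - 25300\right) = \left(-29809\right) \left(-2141\right) = 63821069$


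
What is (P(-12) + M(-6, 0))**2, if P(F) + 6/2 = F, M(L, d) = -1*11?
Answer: 676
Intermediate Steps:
M(L, d) = -11
P(F) = -3 + F
(P(-12) + M(-6, 0))**2 = ((-3 - 12) - 11)**2 = (-15 - 11)**2 = (-26)**2 = 676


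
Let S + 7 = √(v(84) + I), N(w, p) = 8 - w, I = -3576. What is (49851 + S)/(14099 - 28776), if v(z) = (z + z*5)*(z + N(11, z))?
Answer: -49844/14677 - 8*√582/14677 ≈ -3.4092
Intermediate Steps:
v(z) = 6*z*(-3 + z) (v(z) = (z + z*5)*(z + (8 - 1*11)) = (z + 5*z)*(z + (8 - 11)) = (6*z)*(z - 3) = (6*z)*(-3 + z) = 6*z*(-3 + z))
S = -7 + 8*√582 (S = -7 + √(6*84*(-3 + 84) - 3576) = -7 + √(6*84*81 - 3576) = -7 + √(40824 - 3576) = -7 + √37248 = -7 + 8*√582 ≈ 186.00)
(49851 + S)/(14099 - 28776) = (49851 + (-7 + 8*√582))/(14099 - 28776) = (49844 + 8*√582)/(-14677) = (49844 + 8*√582)*(-1/14677) = -49844/14677 - 8*√582/14677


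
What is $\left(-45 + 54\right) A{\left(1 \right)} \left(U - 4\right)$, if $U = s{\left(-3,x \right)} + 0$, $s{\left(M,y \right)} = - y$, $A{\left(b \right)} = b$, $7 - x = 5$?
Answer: $-54$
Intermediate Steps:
$x = 2$ ($x = 7 - 5 = 2$)
$U = -2$ ($U = \left(-1\right) 2 + 0 = -2 + 0 = -2$)
$\left(-45 + 54\right) A{\left(1 \right)} \left(U - 4\right) = \left(-45 + 54\right) 1 \left(-2 - 4\right) = 9 \cdot 1 \left(-6\right) = 9 \left(-6\right) = -54$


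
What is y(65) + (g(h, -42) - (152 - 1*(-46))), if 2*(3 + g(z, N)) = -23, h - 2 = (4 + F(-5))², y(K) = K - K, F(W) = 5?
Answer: -425/2 ≈ -212.50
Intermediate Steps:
y(K) = 0
h = 83 (h = 2 + (4 + 5)² = 2 + 9² = 2 + 81 = 83)
g(z, N) = -29/2 (g(z, N) = -3 + (½)*(-23) = -3 - 23/2 = -29/2)
y(65) + (g(h, -42) - (152 - 1*(-46))) = 0 + (-29/2 - (152 - 1*(-46))) = 0 + (-29/2 - (152 + 46)) = 0 + (-29/2 - 1*198) = 0 + (-29/2 - 198) = 0 - 425/2 = -425/2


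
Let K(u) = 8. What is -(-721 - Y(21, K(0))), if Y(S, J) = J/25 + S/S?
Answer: 18058/25 ≈ 722.32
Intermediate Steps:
Y(S, J) = 1 + J/25 (Y(S, J) = J*(1/25) + 1 = J/25 + 1 = 1 + J/25)
-(-721 - Y(21, K(0))) = -(-721 - (1 + (1/25)*8)) = -(-721 - (1 + 8/25)) = -(-721 - 1*33/25) = -(-721 - 33/25) = -1*(-18058/25) = 18058/25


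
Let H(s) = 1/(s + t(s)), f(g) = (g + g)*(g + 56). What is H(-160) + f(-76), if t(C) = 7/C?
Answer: 77845120/25607 ≈ 3040.0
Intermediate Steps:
f(g) = 2*g*(56 + g) (f(g) = (2*g)*(56 + g) = 2*g*(56 + g))
H(s) = 1/(s + 7/s)
H(-160) + f(-76) = -160/(7 + (-160)²) + 2*(-76)*(56 - 76) = -160/(7 + 25600) + 2*(-76)*(-20) = -160/25607 + 3040 = 77845120/25607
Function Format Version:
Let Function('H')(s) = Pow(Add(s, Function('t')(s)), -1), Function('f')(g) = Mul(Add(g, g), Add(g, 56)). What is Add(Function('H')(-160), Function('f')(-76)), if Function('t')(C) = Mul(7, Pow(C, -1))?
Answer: Rational(77845120, 25607) ≈ 3040.0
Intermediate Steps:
Function('f')(g) = Mul(2, g, Add(56, g)) (Function('f')(g) = Mul(Mul(2, g), Add(56, g)) = Mul(2, g, Add(56, g)))
Function('H')(s) = Pow(Add(s, Mul(7, Pow(s, -1))), -1)
Add(Function('H')(-160), Function('f')(-76)) = Add(Mul(-160, Pow(Add(7, Pow(-160, 2)), -1)), Mul(2, -76, Add(56, -76))) = Add(Mul(-160, Pow(Add(7, 25600), -1)), Mul(2, -76, -20)) = Add(Mul(-160, Pow(25607, -1)), 3040) = Add(Mul(-160, Rational(1, 25607)), 3040) = Add(Rational(-160, 25607), 3040) = Rational(77845120, 25607)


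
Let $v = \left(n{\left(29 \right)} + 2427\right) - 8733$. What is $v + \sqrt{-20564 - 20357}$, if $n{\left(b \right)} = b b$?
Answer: $-5465 + i \sqrt{40921} \approx -5465.0 + 202.29 i$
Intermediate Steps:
$n{\left(b \right)} = b^{2}$
$v = -5465$ ($v = \left(29^{2} + 2427\right) - 8733 = \left(841 + 2427\right) - 8733 = 3268 - 8733 = -5465$)
$v + \sqrt{-20564 - 20357} = -5465 + \sqrt{-20564 - 20357} = -5465 + \sqrt{-40921} = -5465 + i \sqrt{40921}$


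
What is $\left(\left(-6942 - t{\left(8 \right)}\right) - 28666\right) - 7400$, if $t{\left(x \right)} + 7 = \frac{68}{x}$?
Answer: $- \frac{86019}{2} \approx -43010.0$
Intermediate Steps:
$t{\left(x \right)} = -7 + \frac{68}{x}$
$\left(\left(-6942 - t{\left(8 \right)}\right) - 28666\right) - 7400 = \left(\left(-6942 - \left(-7 + \frac{68}{8}\right)\right) - 28666\right) - 7400 = \left(\left(-6942 - \left(-7 + 68 \cdot \frac{1}{8}\right)\right) - 28666\right) - 7400 = \left(\left(-6942 - \left(-7 + \frac{17}{2}\right)\right) - 28666\right) - 7400 = \left(\left(-6942 - \frac{3}{2}\right) - 28666\right) - 7400 = \left(- \frac{13887}{2} - 28666\right) - 7400 = - \frac{71219}{2} - 7400 = - \frac{86019}{2}$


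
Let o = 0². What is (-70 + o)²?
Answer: 4900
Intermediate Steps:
o = 0
(-70 + o)² = (-70 + 0)² = (-70)² = 4900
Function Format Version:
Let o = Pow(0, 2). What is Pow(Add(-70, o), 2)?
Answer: 4900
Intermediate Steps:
o = 0
Pow(Add(-70, o), 2) = Pow(Add(-70, 0), 2) = Pow(-70, 2) = 4900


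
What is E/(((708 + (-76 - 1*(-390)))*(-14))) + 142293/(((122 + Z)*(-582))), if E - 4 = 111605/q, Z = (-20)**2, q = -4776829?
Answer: -57922928874065/123595549348446 ≈ -0.46865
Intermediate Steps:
Z = 400
E = 18995711/4776829 (E = 4 + 111605/(-4776829) = 4 + 111605*(-1/4776829) = 4 - 111605/4776829 = 18995711/4776829 ≈ 3.9766)
E/(((708 + (-76 - 1*(-390)))*(-14))) + 142293/(((122 + Z)*(-582))) = 18995711/(4776829*(((708 + (-76 - 1*(-390)))*(-14)))) + 142293/(((122 + 400)*(-582))) = 18995711/(4776829*(((708 + (-76 + 390))*(-14)))) + 142293/((522*(-582))) = 18995711/(4776829*(((708 + 314)*(-14)))) + 142293/(-303804) = 18995711/(4776829*((1022*(-14)))) + 142293*(-1/303804) = (18995711/4776829)/(-14308) - 47431/101268 = (18995711/4776829)*(-1/14308) - 47431/101268 = -2713673/9763838476 - 47431/101268 = -57922928874065/123595549348446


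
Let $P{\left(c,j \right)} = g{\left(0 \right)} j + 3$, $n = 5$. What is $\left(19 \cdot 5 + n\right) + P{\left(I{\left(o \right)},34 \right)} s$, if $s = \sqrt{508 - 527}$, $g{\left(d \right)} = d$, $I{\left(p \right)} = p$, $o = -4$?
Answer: $100 + 3 i \sqrt{19} \approx 100.0 + 13.077 i$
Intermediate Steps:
$P{\left(c,j \right)} = 3$ ($P{\left(c,j \right)} = 0 j + 3 = 0 + 3 = 3$)
$s = i \sqrt{19}$ ($s = \sqrt{-19} = i \sqrt{19} \approx 4.3589 i$)
$\left(19 \cdot 5 + n\right) + P{\left(I{\left(o \right)},34 \right)} s = \left(19 \cdot 5 + 5\right) + 3 i \sqrt{19} = \left(95 + 5\right) + 3 i \sqrt{19} = 100 + 3 i \sqrt{19}$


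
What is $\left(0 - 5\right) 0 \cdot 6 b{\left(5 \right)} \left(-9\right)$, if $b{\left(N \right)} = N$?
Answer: $0$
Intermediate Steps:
$\left(0 - 5\right) 0 \cdot 6 b{\left(5 \right)} \left(-9\right) = \left(0 - 5\right) 0 \cdot 6 \cdot 5 \left(-9\right) = \left(-5\right) 0 \cdot 30 \left(-9\right) = 0 \cdot 30 \left(-9\right) = 0 \left(-9\right) = 0$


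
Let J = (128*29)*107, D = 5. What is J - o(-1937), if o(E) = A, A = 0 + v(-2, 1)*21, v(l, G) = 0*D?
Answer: 397184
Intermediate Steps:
v(l, G) = 0 (v(l, G) = 0*5 = 0)
J = 397184 (J = 3712*107 = 397184)
A = 0 (A = 0 + 0*21 = 0 + 0 = 0)
o(E) = 0
J - o(-1937) = 397184 - 1*0 = 397184 + 0 = 397184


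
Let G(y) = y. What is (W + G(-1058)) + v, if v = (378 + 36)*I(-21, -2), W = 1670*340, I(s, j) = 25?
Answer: 577092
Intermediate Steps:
W = 567800
v = 10350 (v = (378 + 36)*25 = 414*25 = 10350)
(W + G(-1058)) + v = (567800 - 1058) + 10350 = 566742 + 10350 = 577092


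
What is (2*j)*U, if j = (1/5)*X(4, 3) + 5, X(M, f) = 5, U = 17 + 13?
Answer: 360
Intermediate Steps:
U = 30
j = 6 (j = (1/5)*5 + 5 = (1*(⅕))*5 + 5 = (⅕)*5 + 5 = 1 + 5 = 6)
(2*j)*U = (2*6)*30 = 12*30 = 360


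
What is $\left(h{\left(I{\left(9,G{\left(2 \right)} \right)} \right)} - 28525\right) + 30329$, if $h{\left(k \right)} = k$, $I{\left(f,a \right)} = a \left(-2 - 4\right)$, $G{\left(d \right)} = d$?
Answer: $1792$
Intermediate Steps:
$I{\left(f,a \right)} = - 6 a$ ($I{\left(f,a \right)} = a \left(-6\right) = - 6 a$)
$\left(h{\left(I{\left(9,G{\left(2 \right)} \right)} \right)} - 28525\right) + 30329 = \left(\left(-6\right) 2 - 28525\right) + 30329 = \left(-12 - 28525\right) + 30329 = -28537 + 30329 = 1792$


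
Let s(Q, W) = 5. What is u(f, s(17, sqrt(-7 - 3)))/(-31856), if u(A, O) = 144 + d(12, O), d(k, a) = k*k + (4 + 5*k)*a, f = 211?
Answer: -38/1991 ≈ -0.019086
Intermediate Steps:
d(k, a) = k**2 + a*(4 + 5*k)
u(A, O) = 288 + 64*O (u(A, O) = 144 + (12**2 + 4*O + 5*O*12) = 144 + (144 + 4*O + 60*O) = 144 + (144 + 64*O) = 288 + 64*O)
u(f, s(17, sqrt(-7 - 3)))/(-31856) = (288 + 64*5)/(-31856) = (288 + 320)*(-1/31856) = 608*(-1/31856) = -38/1991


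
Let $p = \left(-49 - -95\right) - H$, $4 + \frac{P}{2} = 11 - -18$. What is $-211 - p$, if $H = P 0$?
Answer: $-257$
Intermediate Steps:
$P = 50$ ($P = -8 + 2 \left(11 - -18\right) = -8 + 2 \left(11 + 18\right) = -8 + 2 \cdot 29 = -8 + 58 = 50$)
$H = 0$ ($H = 50 \cdot 0 = 0$)
$p = 46$ ($p = \left(-49 - -95\right) - 0 = \left(-49 + 95\right) + 0 = 46 + 0 = 46$)
$-211 - p = -211 - 46 = -257$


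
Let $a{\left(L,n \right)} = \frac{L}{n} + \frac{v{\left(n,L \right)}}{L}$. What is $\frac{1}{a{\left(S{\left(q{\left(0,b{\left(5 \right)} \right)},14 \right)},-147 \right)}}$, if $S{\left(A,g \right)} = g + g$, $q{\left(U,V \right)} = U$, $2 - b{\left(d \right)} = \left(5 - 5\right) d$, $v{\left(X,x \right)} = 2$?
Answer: $- \frac{42}{5} \approx -8.4$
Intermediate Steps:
$b{\left(d \right)} = 2$ ($b{\left(d \right)} = 2 - \left(5 - 5\right) d = 2 - 0 d = 2 - 0 = 2 + 0 = 2$)
$S{\left(A,g \right)} = 2 g$
$a{\left(L,n \right)} = \frac{2}{L} + \frac{L}{n}$ ($a{\left(L,n \right)} = \frac{L}{n} + \frac{2}{L} = \frac{2}{L} + \frac{L}{n}$)
$\frac{1}{a{\left(S{\left(q{\left(0,b{\left(5 \right)} \right)},14 \right)},-147 \right)}} = \frac{1}{\frac{2}{2 \cdot 14} + \frac{2 \cdot 14}{-147}} = \frac{1}{\frac{2}{28} + 28 \left(- \frac{1}{147}\right)} = \frac{1}{2 \cdot \frac{1}{28} - \frac{4}{21}} = \frac{1}{\frac{1}{14} - \frac{4}{21}} = \frac{1}{- \frac{5}{42}} = - \frac{42}{5}$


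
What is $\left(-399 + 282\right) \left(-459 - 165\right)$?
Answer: $73008$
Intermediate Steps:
$\left(-399 + 282\right) \left(-459 - 165\right) = \left(-117\right) \left(-624\right) = 73008$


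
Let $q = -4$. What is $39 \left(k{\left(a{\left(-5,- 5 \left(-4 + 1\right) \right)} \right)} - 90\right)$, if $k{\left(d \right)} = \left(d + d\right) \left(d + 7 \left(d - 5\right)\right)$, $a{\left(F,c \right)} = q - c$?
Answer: $273624$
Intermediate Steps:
$a{\left(F,c \right)} = -4 - c$
$k{\left(d \right)} = 2 d \left(-35 + 8 d\right)$ ($k{\left(d \right)} = 2 d \left(d + 7 \left(-5 + d\right)\right) = 2 d \left(d + \left(-35 + 7 d\right)\right) = 2 d \left(-35 + 8 d\right)$)
$39 \left(k{\left(a{\left(-5,- 5 \left(-4 + 1\right) \right)} \right)} - 90\right) = 39 \left(2 \left(-4 - - 5 \left(-4 + 1\right)\right) \left(-35 + 8 \left(-4 - - 5 \left(-4 + 1\right)\right)\right) - 90\right) = 39 \left(2 \left(-4 - \left(-5\right) \left(-3\right)\right) \left(-35 + 8 \left(-4 - \left(-5\right) \left(-3\right)\right)\right) - 90\right) = 39 \left(2 \left(-4 - 15\right) \left(-35 + 8 \left(-4 - 15\right)\right) - 90\right) = 39 \left(2 \left(-19\right) \left(-35 + 8 \left(-19\right)\right) - 90\right) = 39 \left(2 \left(-19\right) \left(-35 - 152\right) - 90\right) = 39 \left(2 \left(-19\right) \left(-187\right) - 90\right) = 39 \left(7106 - 90\right) = 39 \cdot 7016 = 273624$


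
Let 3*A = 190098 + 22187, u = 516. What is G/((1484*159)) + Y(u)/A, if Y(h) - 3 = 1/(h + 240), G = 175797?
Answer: 3998699002/5366777085 ≈ 0.74508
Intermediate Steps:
A = 212285/3 (A = (190098 + 22187)/3 = (⅓)*212285 = 212285/3 ≈ 70762.)
Y(h) = 3 + 1/(240 + h) (Y(h) = 3 + 1/(h + 240) = 3 + 1/(240 + h))
G/((1484*159)) + Y(u)/A = 175797/((1484*159)) + ((721 + 3*516)/(240 + 516))/(212285/3) = 175797/235956 + ((721 + 1548)/756)*(3/212285) = 175797*(1/235956) + ((1/756)*2269)*(3/212285) = 58599/78652 + (2269/756)*(3/212285) = 58599/78652 + 2269/53495820 = 3998699002/5366777085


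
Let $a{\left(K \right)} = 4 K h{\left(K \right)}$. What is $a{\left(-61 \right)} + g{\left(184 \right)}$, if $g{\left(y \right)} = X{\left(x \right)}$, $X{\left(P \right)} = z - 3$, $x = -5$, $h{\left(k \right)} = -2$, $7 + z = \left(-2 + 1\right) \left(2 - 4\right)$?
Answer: $480$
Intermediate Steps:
$z = -5$ ($z = -7 + \left(-2 + 1\right) \left(2 - 4\right) = -7 - -2 = -7 + 2 = -5$)
$X{\left(P \right)} = -8$ ($X{\left(P \right)} = -5 - 3 = -8$)
$g{\left(y \right)} = -8$
$a{\left(K \right)} = - 8 K$ ($a{\left(K \right)} = 4 K \left(-2\right) = - 8 K$)
$a{\left(-61 \right)} + g{\left(184 \right)} = \left(-8\right) \left(-61\right) - 8 = 488 - 8 = 480$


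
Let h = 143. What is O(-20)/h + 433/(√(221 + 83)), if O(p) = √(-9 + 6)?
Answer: 433*√19/76 + I*√3/143 ≈ 24.834 + 0.012112*I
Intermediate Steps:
O(p) = I*√3 (O(p) = √(-3) = I*√3)
O(-20)/h + 433/(√(221 + 83)) = (I*√3)/143 + 433/(√(221 + 83)) = (I*√3)*(1/143) + 433/(√304) = I*√3/143 + 433/((4*√19)) = I*√3/143 + 433*(√19/76) = I*√3/143 + 433*√19/76 = 433*√19/76 + I*√3/143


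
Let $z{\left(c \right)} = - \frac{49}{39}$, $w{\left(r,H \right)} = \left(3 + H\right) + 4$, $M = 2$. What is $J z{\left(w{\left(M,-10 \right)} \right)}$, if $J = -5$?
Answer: $\frac{245}{39} \approx 6.2821$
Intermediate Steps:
$w{\left(r,H \right)} = 7 + H$
$z{\left(c \right)} = - \frac{49}{39}$ ($z{\left(c \right)} = \left(-49\right) \frac{1}{39} = - \frac{49}{39}$)
$J z{\left(w{\left(M,-10 \right)} \right)} = \left(-5\right) \left(- \frac{49}{39}\right) = \frac{245}{39}$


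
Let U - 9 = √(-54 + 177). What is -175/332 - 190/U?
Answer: 93395/2324 - 95*√123/21 ≈ -9.9843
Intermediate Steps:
U = 9 + √123 (U = 9 + √(-54 + 177) = 9 + √123 ≈ 20.091)
-175/332 - 190/U = -175/332 - 190/(9 + √123)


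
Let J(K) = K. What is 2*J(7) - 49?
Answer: -35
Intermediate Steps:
2*J(7) - 49 = 2*7 - 49 = 14 - 49 = -35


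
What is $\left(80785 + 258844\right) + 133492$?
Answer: $473121$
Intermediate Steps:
$\left(80785 + 258844\right) + 133492 = 339629 + 133492 = 473121$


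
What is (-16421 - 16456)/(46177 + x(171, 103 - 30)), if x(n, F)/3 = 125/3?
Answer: -10959/15434 ≈ -0.71006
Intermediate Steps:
x(n, F) = 125 (x(n, F) = 3*(125/3) = 125)
(-16421 - 16456)/(46177 + x(171, 103 - 30)) = (-16421 - 16456)/(46177 + 125) = -32877/46302 = -32877*1/46302 = -10959/15434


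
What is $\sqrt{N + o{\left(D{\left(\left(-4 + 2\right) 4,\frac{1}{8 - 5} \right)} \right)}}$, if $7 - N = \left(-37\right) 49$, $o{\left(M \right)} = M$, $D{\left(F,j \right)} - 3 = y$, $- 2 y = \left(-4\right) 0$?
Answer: $\sqrt{1823} \approx 42.697$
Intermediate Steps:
$y = 0$ ($y = - \frac{\left(-4\right) 0}{2} = \left(- \frac{1}{2}\right) 0 = 0$)
$D{\left(F,j \right)} = 3$ ($D{\left(F,j \right)} = 3 + 0 = 3$)
$N = 1820$ ($N = 7 - \left(-37\right) 49 = 7 - -1813 = 7 + 1813 = 1820$)
$\sqrt{N + o{\left(D{\left(\left(-4 + 2\right) 4,\frac{1}{8 - 5} \right)} \right)}} = \sqrt{1820 + 3} = \sqrt{1823}$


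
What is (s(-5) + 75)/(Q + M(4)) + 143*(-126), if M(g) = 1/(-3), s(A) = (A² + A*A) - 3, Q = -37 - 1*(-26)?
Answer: -306489/17 ≈ -18029.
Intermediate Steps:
Q = -11 (Q = -37 + 26 = -11)
s(A) = -3 + 2*A² (s(A) = (A² + A²) - 3 = 2*A² - 3 = -3 + 2*A²)
M(g) = -⅓
(s(-5) + 75)/(Q + M(4)) + 143*(-126) = ((-3 + 2*(-5)²) + 75)/(-11 - ⅓) + 143*(-126) = ((-3 + 2*25) + 75)/(-34/3) - 18018 = ((-3 + 50) + 75)*(-3/34) - 18018 = (47 + 75)*(-3/34) - 18018 = 122*(-3/34) - 18018 = -183/17 - 18018 = -306489/17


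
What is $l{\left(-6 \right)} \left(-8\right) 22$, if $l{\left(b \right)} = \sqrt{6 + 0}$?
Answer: $- 176 \sqrt{6} \approx -431.11$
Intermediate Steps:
$l{\left(b \right)} = \sqrt{6}$
$l{\left(-6 \right)} \left(-8\right) 22 = \sqrt{6} \left(-8\right) 22 = - 8 \sqrt{6} \cdot 22 = - 176 \sqrt{6}$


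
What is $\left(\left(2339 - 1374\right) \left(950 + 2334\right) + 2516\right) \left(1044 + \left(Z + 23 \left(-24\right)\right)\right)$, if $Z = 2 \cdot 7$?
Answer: $1604817456$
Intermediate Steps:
$Z = 14$
$\left(\left(2339 - 1374\right) \left(950 + 2334\right) + 2516\right) \left(1044 + \left(Z + 23 \left(-24\right)\right)\right) = \left(\left(2339 - 1374\right) \left(950 + 2334\right) + 2516\right) \left(1044 + \left(14 + 23 \left(-24\right)\right)\right) = \left(965 \cdot 3284 + 2516\right) \left(1044 + \left(14 - 552\right)\right) = \left(3169060 + 2516\right) \left(1044 - 538\right) = 3171576 \cdot 506 = 1604817456$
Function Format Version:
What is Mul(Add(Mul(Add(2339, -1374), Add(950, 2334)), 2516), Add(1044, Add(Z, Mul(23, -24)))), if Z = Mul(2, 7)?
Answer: 1604817456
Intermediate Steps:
Z = 14
Mul(Add(Mul(Add(2339, -1374), Add(950, 2334)), 2516), Add(1044, Add(Z, Mul(23, -24)))) = Mul(Add(Mul(Add(2339, -1374), Add(950, 2334)), 2516), Add(1044, Add(14, Mul(23, -24)))) = Mul(Add(Mul(965, 3284), 2516), Add(1044, Add(14, -552))) = Mul(Add(3169060, 2516), Add(1044, -538)) = Mul(3171576, 506) = 1604817456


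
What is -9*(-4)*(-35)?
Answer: -1260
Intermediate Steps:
-9*(-4)*(-35) = 36*(-35) = -1260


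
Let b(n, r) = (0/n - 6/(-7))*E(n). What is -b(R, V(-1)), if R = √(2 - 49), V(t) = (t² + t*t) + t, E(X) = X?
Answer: -6*I*√47/7 ≈ -5.8763*I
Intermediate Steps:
V(t) = t + 2*t² (V(t) = (t² + t²) + t = 2*t² + t = t + 2*t²)
R = I*√47 (R = √(-47) = I*√47 ≈ 6.8557*I)
b(n, r) = 6*n/7 (b(n, r) = (0/n - 6/(-7))*n = (0 - 6*(-⅐))*n = (0 + 6/7)*n = 6*n/7)
-b(R, V(-1)) = -6*I*√47/7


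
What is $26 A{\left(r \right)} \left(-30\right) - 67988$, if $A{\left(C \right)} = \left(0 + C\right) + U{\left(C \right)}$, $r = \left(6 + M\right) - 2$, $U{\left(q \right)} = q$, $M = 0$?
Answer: $-74228$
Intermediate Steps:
$r = 4$ ($r = \left(6 + 0\right) - 2 = 6 - 2 = 4$)
$A{\left(C \right)} = 2 C$ ($A{\left(C \right)} = \left(0 + C\right) + C = C + C = 2 C$)
$26 A{\left(r \right)} \left(-30\right) - 67988 = 26 \cdot 2 \cdot 4 \left(-30\right) - 67988 = 26 \cdot 8 \left(-30\right) - 67988 = 208 \left(-30\right) - 67988 = -6240 - 67988 = -74228$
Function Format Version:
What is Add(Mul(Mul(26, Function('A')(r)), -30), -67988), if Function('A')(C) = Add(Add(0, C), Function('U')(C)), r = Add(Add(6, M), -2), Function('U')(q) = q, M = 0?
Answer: -74228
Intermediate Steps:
r = 4 (r = Add(Add(6, 0), -2) = Add(6, -2) = 4)
Function('A')(C) = Mul(2, C) (Function('A')(C) = Add(Add(0, C), C) = Add(C, C) = Mul(2, C))
Add(Mul(Mul(26, Function('A')(r)), -30), -67988) = Add(Mul(Mul(26, Mul(2, 4)), -30), -67988) = Add(Mul(Mul(26, 8), -30), -67988) = Add(Mul(208, -30), -67988) = Add(-6240, -67988) = -74228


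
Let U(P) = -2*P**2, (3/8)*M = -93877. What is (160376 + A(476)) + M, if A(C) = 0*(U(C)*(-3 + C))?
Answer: -269888/3 ≈ -89963.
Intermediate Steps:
M = -751016/3 (M = (8/3)*(-93877) = -751016/3 ≈ -2.5034e+5)
A(C) = 0 (A(C) = 0*((-2*C**2)*(-3 + C)) = 0*(-2*C**2*(-3 + C)) = 0)
(160376 + A(476)) + M = (160376 + 0) - 751016/3 = 160376 - 751016/3 = -269888/3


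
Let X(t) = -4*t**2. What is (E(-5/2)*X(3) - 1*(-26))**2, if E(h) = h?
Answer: 13456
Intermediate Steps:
(E(-5/2)*X(3) - 1*(-26))**2 = ((-5/2)*(-4*3**2) - 1*(-26))**2 = ((-5*1/2)*(-4*9) + 26)**2 = (-5/2*(-36) + 26)**2 = (90 + 26)**2 = 116**2 = 13456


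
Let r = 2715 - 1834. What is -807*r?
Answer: -710967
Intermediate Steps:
r = 881
-807*r = -807*881 = -710967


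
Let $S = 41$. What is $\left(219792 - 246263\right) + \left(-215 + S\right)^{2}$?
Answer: $3805$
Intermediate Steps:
$\left(219792 - 246263\right) + \left(-215 + S\right)^{2} = \left(219792 - 246263\right) + \left(-215 + 41\right)^{2} = -26471 + \left(-174\right)^{2} = -26471 + 30276 = 3805$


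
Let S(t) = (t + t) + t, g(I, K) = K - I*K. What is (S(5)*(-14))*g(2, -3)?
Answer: -630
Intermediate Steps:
g(I, K) = K - I*K
S(t) = 3*t (S(t) = 2*t + t = 3*t)
(S(5)*(-14))*g(2, -3) = ((3*5)*(-14))*(-3*(1 - 1*2)) = (15*(-14))*(-3*(1 - 2)) = -(-630)*(-1) = -210*3 = -630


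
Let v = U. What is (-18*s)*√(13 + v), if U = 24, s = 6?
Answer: -108*√37 ≈ -656.94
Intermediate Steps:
v = 24
(-18*s)*√(13 + v) = (-18*6)*√(13 + 24) = -108*√37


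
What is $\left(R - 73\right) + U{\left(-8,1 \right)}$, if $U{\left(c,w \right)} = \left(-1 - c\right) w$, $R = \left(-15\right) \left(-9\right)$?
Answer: $69$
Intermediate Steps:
$R = 135$
$U{\left(c,w \right)} = w \left(-1 - c\right)$
$\left(R - 73\right) + U{\left(-8,1 \right)} = \left(135 - 73\right) - 1 \left(1 - 8\right) = 62 - 1 \left(-7\right) = 62 + 7 = 69$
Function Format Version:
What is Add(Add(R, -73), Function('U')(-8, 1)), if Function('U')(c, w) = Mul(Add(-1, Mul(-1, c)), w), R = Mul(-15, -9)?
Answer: 69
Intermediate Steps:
R = 135
Function('U')(c, w) = Mul(w, Add(-1, Mul(-1, c)))
Add(Add(R, -73), Function('U')(-8, 1)) = Add(Add(135, -73), Mul(-1, 1, Add(1, -8))) = Add(62, Mul(-1, 1, -7)) = Add(62, 7) = 69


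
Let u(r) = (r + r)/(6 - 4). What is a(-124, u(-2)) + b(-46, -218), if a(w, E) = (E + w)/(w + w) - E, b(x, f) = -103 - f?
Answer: 14571/124 ≈ 117.51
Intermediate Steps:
u(r) = r (u(r) = (2*r)/2 = (2*r)*(½) = r)
a(w, E) = -E + (E + w)/(2*w) (a(w, E) = (E + w)/((2*w)) - E = (E + w)*(1/(2*w)) - E = (E + w)/(2*w) - E = -E + (E + w)/(2*w))
a(-124, u(-2)) + b(-46, -218) = (½ - 1*(-2) + (½)*(-2)/(-124)) + (-103 - 1*(-218)) = (½ + 2 + (½)*(-2)*(-1/124)) + (-103 + 218) = (½ + 2 + 1/124) + 115 = 311/124 + 115 = 14571/124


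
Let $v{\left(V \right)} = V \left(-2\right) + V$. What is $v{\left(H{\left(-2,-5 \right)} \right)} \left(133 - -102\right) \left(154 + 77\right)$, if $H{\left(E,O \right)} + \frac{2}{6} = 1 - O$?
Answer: $-307615$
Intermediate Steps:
$H{\left(E,O \right)} = \frac{2}{3} - O$ ($H{\left(E,O \right)} = - \frac{1}{3} - \left(-1 + O\right) = \frac{2}{3} - O$)
$v{\left(V \right)} = - V$ ($v{\left(V \right)} = - 2 V + V = - V$)
$v{\left(H{\left(-2,-5 \right)} \right)} \left(133 - -102\right) \left(154 + 77\right) = - (\frac{2}{3} - -5) \left(133 - -102\right) \left(154 + 77\right) = - (\frac{2}{3} + 5) \left(133 + 102\right) 231 = \left(-1\right) \frac{17}{3} \cdot 235 \cdot 231 = \left(- \frac{17}{3}\right) 54285 = -307615$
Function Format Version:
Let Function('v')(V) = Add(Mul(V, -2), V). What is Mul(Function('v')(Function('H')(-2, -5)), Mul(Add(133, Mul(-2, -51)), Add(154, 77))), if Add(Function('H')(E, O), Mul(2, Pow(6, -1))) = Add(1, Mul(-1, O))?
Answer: -307615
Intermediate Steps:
Function('H')(E, O) = Add(Rational(2, 3), Mul(-1, O)) (Function('H')(E, O) = Add(Rational(-1, 3), Add(1, Mul(-1, O))) = Add(Rational(2, 3), Mul(-1, O)))
Function('v')(V) = Mul(-1, V) (Function('v')(V) = Add(Mul(-2, V), V) = Mul(-1, V))
Mul(Function('v')(Function('H')(-2, -5)), Mul(Add(133, Mul(-2, -51)), Add(154, 77))) = Mul(Mul(-1, Add(Rational(2, 3), Mul(-1, -5))), Mul(Add(133, Mul(-2, -51)), Add(154, 77))) = Mul(Mul(-1, Add(Rational(2, 3), 5)), Mul(Add(133, 102), 231)) = Mul(Mul(-1, Rational(17, 3)), Mul(235, 231)) = Mul(Rational(-17, 3), 54285) = -307615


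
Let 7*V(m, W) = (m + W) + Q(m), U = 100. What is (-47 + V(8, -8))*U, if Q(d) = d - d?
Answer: -4700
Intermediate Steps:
Q(d) = 0
V(m, W) = W/7 + m/7 (V(m, W) = ((m + W) + 0)/7 = ((W + m) + 0)/7 = (W + m)/7 = W/7 + m/7)
(-47 + V(8, -8))*U = (-47 + ((⅐)*(-8) + (⅐)*8))*100 = (-47 + (-8/7 + 8/7))*100 = (-47 + 0)*100 = -47*100 = -4700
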